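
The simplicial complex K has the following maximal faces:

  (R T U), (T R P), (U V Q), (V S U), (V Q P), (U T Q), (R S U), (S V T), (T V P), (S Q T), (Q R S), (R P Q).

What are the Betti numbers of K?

Order the vertices as P < Q < R < S < T < U < V. Listing each simplex with vertices in this order, K has dimension 2 with simplices:

  0-simplices (7): P, Q, R, S, T, U, V
  1-simplices (18): PQ, PR, PT, PV, QR, QS, QT, QU, QV, RS, RT, RU, ST, SU, SV, TU, TV, UV
  2-simplices (12): PQR, PQV, PRT, PTV, QRS, QST, QTU, QUV, RSU, RTU, STV, SUV

giving chain groups C_0 ≅ Z^7, C_1 ≅ Z^18, C_2 ≅ Z^12.

Boundary ∂_1: C_1 → C_0 sends each edge [p,q] (with p < q) to q − p.
This gives a 7×18 integer matrix of rank 6; reducing to Smith normal form yields diagonal entries (1,1,1,1,1,1).

The boundary map ∂_2: C_2 → C_1 sends each 2-simplex [p,q,r] to [q,r] − [p,r] + [p,q]. For instance
  ∂RSU = SU − RU + RS,
  ∂STV = TV − SV + ST.
As a 18×12 matrix over Z this has rank 12, with invariant factors (1,1,1,1,1,1,1,1,1,1,1,2).

Reading off H_k = ker ∂_k / im ∂_{k+1}:

  H_0: rank C_0 − rank ∂_1 = 7 − 6 = 1, and the invariant factors of ∂_1 are all 1, so H_0 = Z.
  H_1: rank ker ∂_1 − rank ∂_2 = (18 − 6) − 12 = 0, and ∂_2 has invariant factor 2 > 1, so H_1 = Z/2.
  H_2: rank ker ∂_2 − rank ∂_3 = (12 − 12) − 0 = 0, and there is no ∂_3, so H_2 = 0.

Hence the Betti numbers are b_0 = 1, b_1 = 0, b_2 = 0.

b_0 = 1, b_1 = 0, b_2 = 0.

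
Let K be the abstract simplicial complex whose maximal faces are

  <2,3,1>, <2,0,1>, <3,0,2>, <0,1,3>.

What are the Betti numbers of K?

b_0 = 1, b_1 = 0, b_2 = 1.

We work with the vertex ordering 0 < 1 < 2 < 3. The simplices of K, each written with vertices in increasing order, are:

  0-simplices (4): [0], [1], [2], [3]
  1-simplices (6): [0,1], [0,2], [0,3], [1,2], [1,3], [2,3]
  2-simplices (4): [0,1,2], [0,1,3], [0,2,3], [1,2,3]

so the chain groups are C_0 ≅ Z^4, C_1 ≅ Z^6, C_2 ≅ Z^4.

Boundary ∂_1: C_1 → C_0 maps an edge to its endpoints' difference, ∂[p,q] = q − p. For instance
  ∂[0,3] = [3] − [0].
The resulting 4×6 matrix has rank 3, and its Smith normal form has invariant factors (1,1,1).

The boundary map ∂_2: C_2 → C_1 maps a triangle to the signed sum of its edges. For instance
  ∂[0,2,3] = [2,3] − [0,3] + [0,2],
  ∂[1,2,3] = [2,3] − [1,3] + [1,2].
The resulting 6×4 matrix has rank 3, and its Smith normal form has invariant factors (1,1,1).

Computing H_k = (kernel of ∂_k) / (image of ∂_{k+1}):

  H_0: rank C_0 − rank ∂_1 = 4 − 3 = 1, and the invariant factors of ∂_1 are all 1, so H_0 ≅ Z.
  H_1: rank ker ∂_1 − rank ∂_2 = (6 − 3) − 3 = 0, and the invariant factors of ∂_2 are all 1, so H_1 ≅ 0.
  H_2: rank ker ∂_2 − rank ∂_3 = (4 − 3) − 0 = 1, and there is no ∂_3, so H_2 ≅ Z.

Hence the Betti numbers are b_0 = 1, b_1 = 0, b_2 = 1.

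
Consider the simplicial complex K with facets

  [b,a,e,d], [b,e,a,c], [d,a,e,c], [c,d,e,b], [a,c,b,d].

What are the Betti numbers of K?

K has 5 vertices, 10 edges, 10 triangles, 5 3-simplices.
rank ∂_0 = 0, rank ∂_1 = 4 ⇒ b_0 = 5 − 0 − 4 = 1; all invariant factors of ∂_1 are 1 so no torsion. So H_0 = Z.
rank ∂_1 = 4, rank ∂_2 = 6 ⇒ b_1 = 10 − 4 − 6 = 0; all invariant factors of ∂_2 are 1 so no torsion. So H_1 = 0.
rank ∂_2 = 6, rank ∂_3 = 4 ⇒ b_2 = 10 − 6 − 4 = 0; all invariant factors of ∂_3 are 1 so no torsion. So H_2 = 0.
rank ∂_3 = 4, rank ∂_4 = 0 ⇒ b_3 = 5 − 4 − 0 = 1. So H_3 = Z.

b_0 = 1, b_1 = 0, b_2 = 0, b_3 = 1.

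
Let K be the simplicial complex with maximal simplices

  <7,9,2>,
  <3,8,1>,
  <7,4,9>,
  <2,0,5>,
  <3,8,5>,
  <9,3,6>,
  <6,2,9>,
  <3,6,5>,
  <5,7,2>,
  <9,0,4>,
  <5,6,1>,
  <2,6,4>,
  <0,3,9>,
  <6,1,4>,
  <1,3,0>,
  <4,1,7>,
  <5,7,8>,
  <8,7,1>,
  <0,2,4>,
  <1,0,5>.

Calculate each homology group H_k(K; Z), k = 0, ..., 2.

K has 10 vertices, 30 edges, 20 triangles.
rank ∂_0 = 0, rank ∂_1 = 9 ⇒ b_0 = 10 − 0 − 9 = 1; all invariant factors of ∂_1 are 1 so no torsion. So H_0 ≅ Z.
rank ∂_1 = 9, rank ∂_2 = 20 ⇒ b_1 = 30 − 9 − 20 = 1; ∂_2 has invariant factor(s) [2] giving torsion. So H_1 ≅ Z ⊕ Z/2Z.
rank ∂_2 = 20, rank ∂_3 = 0 ⇒ b_2 = 20 − 20 − 0 = 0. So H_2 ≅ 0.

H_0 = Z,  H_1 = Z ⊕ Z/2Z,  H_2 = 0.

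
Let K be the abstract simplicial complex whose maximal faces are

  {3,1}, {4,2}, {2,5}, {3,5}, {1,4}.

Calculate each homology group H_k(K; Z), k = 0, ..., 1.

We work with the vertex ordering 1 < 2 < 3 < 4 < 5. The simplices of K, each written with vertices in increasing order, are:

  0-simplices (5): [1], [2], [3], [4], [5]
  1-simplices (5): [1,3], [1,4], [2,4], [2,5], [3,5]

giving chain groups C_0 ≅ Z^5, C_1 ≅ Z^5.

Boundary ∂_1: C_1 → C_0 maps an edge to its endpoints' difference, ∂[p,q] = q − p. For instance
  ∂[1,4] = [4] − [1].
As a 5×5 matrix over Z this has rank 4, with invariant factors (1,1,1,1).

Reading off H_k = ker ∂_k / im ∂_{k+1}:

  H_0: rank C_0 − rank ∂_1 = 5 − 4 = 1, and the invariant factors of ∂_1 are all 1, so H_0 ≅ Z.
  H_1: rank ker ∂_1 − rank ∂_2 = (5 − 4) − 0 = 1, and there is no ∂_2, so H_1 ≅ Z.

As a check, the Euler characteristic is 5 − 5 = 0, which agrees with 1 − 1 = 0.
(K is a triangulation of the circle S^1.)

H_0 = Z,  H_1 = Z.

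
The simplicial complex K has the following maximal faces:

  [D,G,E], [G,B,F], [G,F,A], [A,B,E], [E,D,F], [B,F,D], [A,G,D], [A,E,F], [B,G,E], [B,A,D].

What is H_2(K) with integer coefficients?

We work with the vertex ordering A < B < D < E < F < G. The simplices of K, each written with vertices in increasing order, are:

  0-simplices (6): A, B, D, E, F, G
  1-simplices (15): AB, AD, AE, AF, AG, BD, BE, BF, BG, DE, DF, DG, EF, EG, FG
  2-simplices (10): ABD, ABE, ADG, AEF, AFG, BDF, BEG, BFG, DEF, DEG

so the chain groups are C_0 ≅ Z^6, C_1 ≅ Z^15, C_2 ≅ Z^10.

∂_1: C_1 → C_0 sends each edge [p,q] (with p < q) to q − p. For instance
  ∂DG = G − D.
The 6×15 boundary matrix has rank 5 and Smith normal form diag(1,1,1,1,1).

Boundary ∂_2: C_2 → C_1 sends each 2-simplex [p,q,r] to [q,r] − [p,r] + [p,q]. For instance
  ∂BFG = FG − BG + BF,
  ∂AEF = EF − AF + AE.
The 15×10 boundary matrix has rank 10 and Smith normal form diag(1,1,1,1,1,1,1,1,1,2).

Now H_k = ker ∂_k / im ∂_{k+1}, so:

  H_2: rank ker ∂_2 − rank ∂_3 = (10 − 10) − 0 = 0, and there is no ∂_3, so H_2 = 0.

H_2 ≅ 0.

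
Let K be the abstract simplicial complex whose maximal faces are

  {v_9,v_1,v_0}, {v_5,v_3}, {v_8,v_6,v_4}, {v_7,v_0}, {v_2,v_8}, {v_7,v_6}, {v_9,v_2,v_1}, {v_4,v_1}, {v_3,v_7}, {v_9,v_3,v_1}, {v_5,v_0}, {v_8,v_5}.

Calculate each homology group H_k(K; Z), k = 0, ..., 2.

K has 10 vertices, 18 edges, 4 triangles.
rank ∂_0 = 0, rank ∂_1 = 9 ⇒ b_0 = 10 − 0 − 9 = 1; all invariant factors of ∂_1 are 1 so no torsion. So H_0 = Z.
rank ∂_1 = 9, rank ∂_2 = 4 ⇒ b_1 = 18 − 9 − 4 = 5; all invariant factors of ∂_2 are 1 so no torsion. So H_1 = Z^5.
rank ∂_2 = 4, rank ∂_3 = 0 ⇒ b_2 = 4 − 4 − 0 = 0. So H_2 = 0.

H_0 ≅ Z,  H_1 ≅ Z^5,  H_2 = 0.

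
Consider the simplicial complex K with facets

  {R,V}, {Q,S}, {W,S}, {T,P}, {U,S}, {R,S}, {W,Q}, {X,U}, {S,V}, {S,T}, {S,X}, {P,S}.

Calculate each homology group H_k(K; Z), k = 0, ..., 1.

H_0 ≅ Z,  H_1 ≅ Z^4.

Take the total order P < Q < R < S < T < U < V < W < X on the vertex set. Then K (dimension 1) consists of the simplices:

  0-simplices (9): P, Q, R, S, T, U, V, W, X
  1-simplices (12): PS, PT, QS, QW, RS, RV, ST, SU, SV, SW, SX, UX

Hence C_0 ≅ Z^9, C_1 ≅ Z^12.

∂_1: C_1 → C_0 maps an edge to its endpoints' difference, ∂[p,q] = q − p. For instance
  ∂SU = U − S.
The 9×12 boundary matrix has rank 8 and Smith normal form diag(1,1,1,1,1,1,1,1).

Computing H_k = (kernel of ∂_k) / (image of ∂_{k+1}):

  H_0: rank C_0 − rank ∂_1 = 9 − 8 = 1, and the invariant factors of ∂_1 are all 1, so H_0 = Z.
  H_1: rank ker ∂_1 − rank ∂_2 = (12 − 8) − 0 = 4, and there is no ∂_2, so H_1 = Z^4.

As a check, the Euler characteristic is 9 − 12 = -3, which agrees with 1 − 4 = -3.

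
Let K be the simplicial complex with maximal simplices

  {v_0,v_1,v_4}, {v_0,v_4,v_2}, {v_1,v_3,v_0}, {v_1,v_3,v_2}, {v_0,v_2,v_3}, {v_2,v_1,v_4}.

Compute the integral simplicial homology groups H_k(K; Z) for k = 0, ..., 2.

H_0 ≅ Z,  H_1 = 0,  H_2 ≅ Z.

Fix the vertex order v_0 < v_1 < v_2 < v_3 < v_4 and write every simplex with vertices in increasing order. Then dim K = 2 and the simplices of K are:

  0-simplices (5): [v_0], [v_1], [v_2], [v_3], [v_4]
  1-simplices (9): [v_0,v_1], [v_0,v_2], [v_0,v_3], [v_0,v_4], [v_1,v_2], [v_1,v_3], [v_1,v_4], [v_2,v_3], [v_2,v_4]
  2-simplices (6): [v_0,v_1,v_3], [v_0,v_1,v_4], [v_0,v_2,v_3], [v_0,v_2,v_4], [v_1,v_2,v_3], [v_1,v_2,v_4]

Hence C_0 ≅ Z^5, C_1 ≅ Z^9, C_2 ≅ Z^6.

Boundary ∂_1: C_1 → C_0 maps an edge to its endpoints' difference, ∂[p,q] = q − p. For instance
  ∂[v_2,v_4] = [v_4] − [v_2].
The 5×9 boundary matrix has rank 4 and Smith normal form diag(1,1,1,1).

The boundary map ∂_2: C_2 → C_1 acts by ∂[p,q,r] = [q,r] − [p,r] + [p,q]. For instance
  ∂[v_0,v_2,v_4] = [v_2,v_4] − [v_0,v_4] + [v_0,v_2],
  ∂[v_1,v_2,v_3] = [v_2,v_3] − [v_1,v_3] + [v_1,v_2].
The 9×6 boundary matrix has rank 5 and Smith normal form diag(1,1,1,1,1).

Computing H_k = (kernel of ∂_k) / (image of ∂_{k+1}):

  H_0: rank C_0 − rank ∂_1 = 5 − 4 = 1, and the invariant factors of ∂_1 are all 1, so H_0 = Z.
  H_1: rank ker ∂_1 − rank ∂_2 = (9 − 4) − 5 = 0, and the invariant factors of ∂_2 are all 1, so H_1 = 0.
  H_2: rank ker ∂_2 − rank ∂_3 = (6 − 5) − 0 = 1, and there is no ∂_3, so H_2 = Z.

(K is a triangulation of the 2-sphere S^2.)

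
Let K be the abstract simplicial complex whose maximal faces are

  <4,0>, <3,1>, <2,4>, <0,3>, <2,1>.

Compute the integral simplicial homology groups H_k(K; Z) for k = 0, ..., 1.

Fix the vertex order 0 < 1 < 2 < 3 < 4 and write every simplex with vertices in increasing order. Then dim K = 1 and the simplices of K are:

  0-simplices (5): [0], [1], [2], [3], [4]
  1-simplices (5): [0,3], [0,4], [1,2], [1,3], [2,4]

Hence C_0 ≅ Z^5, C_1 ≅ Z^5.

The boundary map ∂_1: C_1 → C_0 sends each edge [p,q] (with p < q) to q − p.
The resulting 5×5 matrix has rank 4, and its Smith normal form has invariant factors (1,1,1,1).

Now H_k = ker ∂_k / im ∂_{k+1}, so:

  H_0: rank C_0 − rank ∂_1 = 5 − 4 = 1, and the invariant factors of ∂_1 are all 1, so H_0 ≅ Z.
  H_1: rank ker ∂_1 − rank ∂_2 = (5 − 4) − 0 = 1, and there is no ∂_2, so H_1 ≅ Z.

H_0 ≅ Z,  H_1 ≅ Z.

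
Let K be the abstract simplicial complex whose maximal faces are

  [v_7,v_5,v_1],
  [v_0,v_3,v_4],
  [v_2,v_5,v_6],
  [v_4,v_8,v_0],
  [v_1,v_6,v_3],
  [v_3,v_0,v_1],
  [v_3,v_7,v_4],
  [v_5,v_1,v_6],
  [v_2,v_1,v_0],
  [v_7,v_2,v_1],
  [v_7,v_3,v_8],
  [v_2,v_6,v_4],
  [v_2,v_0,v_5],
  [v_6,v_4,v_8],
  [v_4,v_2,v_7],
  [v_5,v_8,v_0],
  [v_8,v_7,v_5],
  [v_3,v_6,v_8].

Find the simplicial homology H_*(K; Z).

H_0 ≅ Z,  H_1 ≅ Z × Z/2,  H_2 = 0.

We work with the vertex ordering v_0 < v_1 < v_2 < v_3 < v_4 < v_5 < v_6 < v_7 < v_8. The simplices of K, each written with vertices in increasing order, are:

  0-simplices (9): [v_0], [v_1], [v_2], [v_3], [v_4], [v_5], [v_6], [v_7], [v_8]
  1-simplices (27): (27 of them)
  2-simplices (18): (18 of them)

Hence C_0 ≅ Z^9, C_1 ≅ Z^27, C_2 ≅ Z^18.

The boundary map ∂_1: C_1 → C_0 is given by ∂[p,q] = [q] − [p]. For instance
  ∂[v_1,v_2] = [v_2] − [v_1].
This gives a 9×27 integer matrix of rank 8; reducing to Smith normal form yields diagonal entries (1,1,1,1,1,1,1,1).

Boundary ∂_2: C_2 → C_1 maps a triangle to the signed sum of its edges. For instance
  ∂[v_1,v_5,v_6] = [v_5,v_6] − [v_1,v_6] + [v_1,v_5],
  ∂[v_1,v_2,v_7] = [v_2,v_7] − [v_1,v_7] + [v_1,v_2].
This gives a 27×18 integer matrix of rank 18; reducing to Smith normal form yields diagonal entries (1,1,1,1,1,1,1,1,1,1,1,1,1,1,1,1,1,2).

Reading off H_k = ker ∂_k / im ∂_{k+1}:

  H_0: rank C_0 − rank ∂_1 = 9 − 8 = 1, and the invariant factors of ∂_1 are all 1, so H_0 ≅ Z.
  H_1: rank ker ∂_1 − rank ∂_2 = (27 − 8) − 18 = 1, and ∂_2 has invariant factor 2 > 1, so H_1 ≅ Z × Z/2.
  H_2: rank ker ∂_2 − rank ∂_3 = (18 − 18) − 0 = 0, and there is no ∂_3, so H_2 ≅ 0.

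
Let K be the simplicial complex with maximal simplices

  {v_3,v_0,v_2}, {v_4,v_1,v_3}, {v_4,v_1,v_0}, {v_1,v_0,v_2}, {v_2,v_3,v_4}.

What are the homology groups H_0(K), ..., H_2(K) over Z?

Order the vertices as v_0 < v_1 < v_2 < v_3 < v_4. Listing each simplex with vertices in this order, K has dimension 2 with simplices:

  0-simplices (5): [v_0], [v_1], [v_2], [v_3], [v_4]
  1-simplices (10): [v_0,v_1], [v_0,v_2], [v_0,v_3], [v_0,v_4], [v_1,v_2], [v_1,v_3], [v_1,v_4], [v_2,v_3], [v_2,v_4], [v_3,v_4]
  2-simplices (5): [v_0,v_1,v_2], [v_0,v_1,v_4], [v_0,v_2,v_3], [v_1,v_3,v_4], [v_2,v_3,v_4]

so the chain groups are C_0 ≅ Z^5, C_1 ≅ Z^10, C_2 ≅ Z^5.

Boundary ∂_1: C_1 → C_0 is given by ∂[p,q] = [q] − [p]. For instance
  ∂[v_0,v_2] = [v_2] − [v_0].
The 5×10 boundary matrix has rank 4 and Smith normal form diag(1,1,1,1).

The boundary map ∂_2: C_2 → C_1 acts by ∂[p,q,r] = [q,r] − [p,r] + [p,q]. For instance
  ∂[v_0,v_1,v_2] = [v_1,v_2] − [v_0,v_2] + [v_0,v_1],
  ∂[v_0,v_2,v_3] = [v_2,v_3] − [v_0,v_3] + [v_0,v_2].
This gives a 10×5 integer matrix of rank 5; reducing to Smith normal form yields diagonal entries (1,1,1,1,1).

Reading off H_k = ker ∂_k / im ∂_{k+1}:

  H_0: rank C_0 − rank ∂_1 = 5 − 4 = 1, and the invariant factors of ∂_1 are all 1, so H_0 ≅ Z.
  H_1: rank ker ∂_1 − rank ∂_2 = (10 − 4) − 5 = 1, and the invariant factors of ∂_2 are all 1, so H_1 ≅ Z.
  H_2: rank ker ∂_2 − rank ∂_3 = (5 − 5) − 0 = 0, and there is no ∂_3, so H_2 ≅ 0.

H_0 = Z,  H_1 = Z,  H_2 = 0.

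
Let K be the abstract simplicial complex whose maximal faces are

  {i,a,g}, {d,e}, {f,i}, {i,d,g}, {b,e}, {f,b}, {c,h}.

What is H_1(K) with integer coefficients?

H_1 ≅ Z.

Take the total order a < b < c < d < e < f < g < h < i on the vertex set. Then K (dimension 2) consists of the simplices:

  0-simplices (9): a, b, c, d, e, f, g, h, i
  1-simplices (10): ag, ai, be, bf, ch, de, dg, di, fi, gi
  2-simplices (2): agi, dgi

giving chain groups C_0 ≅ Z^9, C_1 ≅ Z^10, C_2 ≅ Z^2.

Boundary ∂_1: C_1 → C_0 is given by ∂[p,q] = [q] − [p]. For instance
  ∂de = e − d.
The 9×10 boundary matrix has rank 7 and Smith normal form diag(1,1,1,1,1,1,1).

Boundary ∂_2: C_2 → C_1 acts by ∂[p,q,r] = [q,r] − [p,r] + [p,q]. For instance
  ∂dgi = gi − di + dg,
  ∂agi = gi − ai + ag.
The 10×2 boundary matrix has rank 2 and Smith normal form diag(1,1).

Reading off H_k = ker ∂_k / im ∂_{k+1}:

  H_1: rank ker ∂_1 − rank ∂_2 = (10 − 7) − 2 = 1, and the invariant factors of ∂_2 are all 1, so H_1 ≅ Z.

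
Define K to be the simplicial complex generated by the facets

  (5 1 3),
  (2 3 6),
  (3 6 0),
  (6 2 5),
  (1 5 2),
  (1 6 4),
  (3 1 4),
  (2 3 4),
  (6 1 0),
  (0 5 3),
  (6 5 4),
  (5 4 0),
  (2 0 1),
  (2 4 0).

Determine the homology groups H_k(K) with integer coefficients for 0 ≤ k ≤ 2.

Fix the vertex order 0 < 1 < 2 < 3 < 4 < 5 < 6 and write every simplex with vertices in increasing order. Then dim K = 2 and the simplices of K are:

  0-simplices (7): [0], [1], [2], [3], [4], [5], [6]
  1-simplices (21): [0,1], [0,2], [0,3], [0,4], [0,5], [0,6], [1,2], [1,3], [1,4], [1,5], [1,6], [2,3], [2,4], [2,5], [2,6], [3,4], [3,5], [3,6], [4,5], [4,6], [5,6]
  2-simplices (14): [0,1,2], [0,1,6], [0,2,4], [0,3,5], [0,3,6], [0,4,5], [1,2,5], [1,3,4], [1,3,5], [1,4,6], [2,3,4], [2,3,6], [2,5,6], [4,5,6]

giving chain groups C_0 ≅ Z^7, C_1 ≅ Z^21, C_2 ≅ Z^14.

∂_1: C_1 → C_0 sends each edge [p,q] (with p < q) to q − p.
This gives a 7×21 integer matrix of rank 6; reducing to Smith normal form yields diagonal entries (1,1,1,1,1,1).

∂_2: C_2 → C_1 sends each 2-simplex [p,q,r] to [q,r] − [p,r] + [p,q]. For instance
  ∂[0,1,2] = [1,2] − [0,2] + [0,1],
  ∂[1,4,6] = [4,6] − [1,6] + [1,4].
The 21×14 boundary matrix has rank 13 and Smith normal form diag(1,1,1,1,1,1,1,1,1,1,1,1,1).

From H_k ≅ ker(∂_k) / im(∂_{k+1}) we obtain:

  H_0: rank C_0 − rank ∂_1 = 7 − 6 = 1, and the invariant factors of ∂_1 are all 1, so H_0 = Z.
  H_1: rank ker ∂_1 − rank ∂_2 = (21 − 6) − 13 = 2, and the invariant factors of ∂_2 are all 1, so H_1 = Z^2.
  H_2: rank ker ∂_2 − rank ∂_3 = (14 − 13) − 0 = 1, and there is no ∂_3, so H_2 = Z.

H_0 ≅ Z,  H_1 ≅ Z^2,  H_2 ≅ Z.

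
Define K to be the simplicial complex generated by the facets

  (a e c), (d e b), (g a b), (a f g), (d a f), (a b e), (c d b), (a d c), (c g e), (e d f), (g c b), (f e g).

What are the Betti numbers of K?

b_0 = 1, b_1 = 0, b_2 = 0.

Order the vertices as a < b < c < d < e < f < g. Listing each simplex with vertices in this order, K has dimension 2 with simplices:

  0-simplices (7): a, b, c, d, e, f, g
  1-simplices (18): ab, ac, ad, ae, af, ag, bc, bd, be, bg, cd, ce, cg, de, df, ef, eg, fg
  2-simplices (12): abe, abg, acd, ace, adf, afg, bcd, bcg, bde, ceg, def, efg

so the chain groups are C_0 ≅ Z^7, C_1 ≅ Z^18, C_2 ≅ Z^12.

∂_1: C_1 → C_0 maps an edge to its endpoints' difference, ∂[p,q] = q − p.
The 7×18 boundary matrix has rank 6 and Smith normal form diag(1,1,1,1,1,1).

Boundary ∂_2: C_2 → C_1 maps a triangle to the signed sum of its edges. For instance
  ∂abg = bg − ag + ab,
  ∂acd = cd − ad + ac.
As a 18×12 matrix over Z this has rank 12, with invariant factors (1,1,1,1,1,1,1,1,1,1,1,2).

From H_k ≅ ker(∂_k) / im(∂_{k+1}) we obtain:

  H_0: rank C_0 − rank ∂_1 = 7 − 6 = 1, and the invariant factors of ∂_1 are all 1, so H_0 ≅ Z.
  H_1: rank ker ∂_1 − rank ∂_2 = (18 − 6) − 12 = 0, and ∂_2 has invariant factor 2 > 1, so H_1 ≅ Z/2.
  H_2: rank ker ∂_2 − rank ∂_3 = (12 − 12) − 0 = 0, and there is no ∂_3, so H_2 ≅ 0.

Hence the Betti numbers are b_0 = 1, b_1 = 0, b_2 = 0.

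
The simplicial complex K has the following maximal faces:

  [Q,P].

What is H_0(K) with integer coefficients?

Take the total order P < Q on the vertex set. Then K (dimension 1) consists of the simplices:

  0-simplices (2): P, Q
  1-simplices (1): PQ

giving chain groups C_0 ≅ Z^2, C_1 ≅ Z^1.

The boundary map ∂_1: C_1 → C_0 sends each edge [p,q] (with p < q) to q − p. For instance
  ∂PQ = Q − P.
The 2×1 boundary matrix has rank 1 and Smith normal form diag(1).

Now H_k = ker ∂_k / im ∂_{k+1}, so:

  H_0: rank C_0 − rank ∂_1 = 2 − 1 = 1, and the invariant factors of ∂_1 are all 1, so H_0 ≅ Z.

H_0 = Z.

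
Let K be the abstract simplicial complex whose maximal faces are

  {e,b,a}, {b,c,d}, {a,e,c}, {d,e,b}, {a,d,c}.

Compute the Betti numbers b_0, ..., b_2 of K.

K has 5 vertices, 10 edges, 5 triangles.
rank ∂_0 = 0, rank ∂_1 = 4 ⇒ b_0 = 5 − 0 − 4 = 1; all invariant factors of ∂_1 are 1 so no torsion. So H_0 ≅ Z.
rank ∂_1 = 4, rank ∂_2 = 5 ⇒ b_1 = 10 − 4 − 5 = 1; all invariant factors of ∂_2 are 1 so no torsion. So H_1 ≅ Z.
rank ∂_2 = 5, rank ∂_3 = 0 ⇒ b_2 = 5 − 5 − 0 = 0. So H_2 ≅ 0.

b_0 = 1, b_1 = 1, b_2 = 0.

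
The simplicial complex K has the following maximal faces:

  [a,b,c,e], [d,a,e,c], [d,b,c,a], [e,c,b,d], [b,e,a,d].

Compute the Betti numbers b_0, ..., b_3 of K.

b_0 = 1, b_1 = 0, b_2 = 0, b_3 = 1.

K has 5 vertices, 10 edges, 10 triangles, 5 3-simplices.
rank ∂_0 = 0, rank ∂_1 = 4 ⇒ b_0 = 5 − 0 − 4 = 1; all invariant factors of ∂_1 are 1 so no torsion. So H_0 ≅ Z.
rank ∂_1 = 4, rank ∂_2 = 6 ⇒ b_1 = 10 − 4 − 6 = 0; all invariant factors of ∂_2 are 1 so no torsion. So H_1 ≅ 0.
rank ∂_2 = 6, rank ∂_3 = 4 ⇒ b_2 = 10 − 6 − 4 = 0; all invariant factors of ∂_3 are 1 so no torsion. So H_2 ≅ 0.
rank ∂_3 = 4, rank ∂_4 = 0 ⇒ b_3 = 5 − 4 − 0 = 1. So H_3 ≅ Z.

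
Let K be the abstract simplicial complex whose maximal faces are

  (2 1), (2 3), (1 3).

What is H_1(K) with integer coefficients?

We work with the vertex ordering 1 < 2 < 3. The simplices of K, each written with vertices in increasing order, are:

  0-simplices (3): [1], [2], [3]
  1-simplices (3): [1,2], [1,3], [2,3]

giving chain groups C_0 ≅ Z^3, C_1 ≅ Z^3.

∂_1: C_1 → C_0 maps an edge to its endpoints' difference, ∂[p,q] = q − p. For instance
  ∂[1,2] = [2] − [1].
The 3×3 boundary matrix has rank 2 and Smith normal form diag(1,1).

Reading off H_k = ker ∂_k / im ∂_{k+1}:

  H_1: rank ker ∂_1 − rank ∂_2 = (3 − 2) − 0 = 1, and there is no ∂_2, so H_1 ≅ Z.

H_1 = Z.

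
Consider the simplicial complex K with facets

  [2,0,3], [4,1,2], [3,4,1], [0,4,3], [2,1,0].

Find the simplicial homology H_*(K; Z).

H_0 = Z,  H_1 = Z,  H_2 = 0.

We work with the vertex ordering 0 < 1 < 2 < 3 < 4. The simplices of K, each written with vertices in increasing order, are:

  0-simplices (5): [0], [1], [2], [3], [4]
  1-simplices (10): [0,1], [0,2], [0,3], [0,4], [1,2], [1,3], [1,4], [2,3], [2,4], [3,4]
  2-simplices (5): [0,1,2], [0,2,3], [0,3,4], [1,2,4], [1,3,4]

giving chain groups C_0 ≅ Z^5, C_1 ≅ Z^10, C_2 ≅ Z^5.

Boundary ∂_1: C_1 → C_0 is given by ∂[p,q] = [q] − [p]. For instance
  ∂[2,3] = [3] − [2].
As a 5×10 matrix over Z this has rank 4, with invariant factors (1,1,1,1).

The boundary map ∂_2: C_2 → C_1 acts by ∂[p,q,r] = [q,r] − [p,r] + [p,q]. For instance
  ∂[0,1,2] = [1,2] − [0,2] + [0,1],
  ∂[1,2,4] = [2,4] − [1,4] + [1,2].
This gives a 10×5 integer matrix of rank 5; reducing to Smith normal form yields diagonal entries (1,1,1,1,1).

Now H_k = ker ∂_k / im ∂_{k+1}, so:

  H_0: rank C_0 − rank ∂_1 = 5 − 4 = 1, and the invariant factors of ∂_1 are all 1, so H_0 ≅ Z.
  H_1: rank ker ∂_1 − rank ∂_2 = (10 − 4) − 5 = 1, and the invariant factors of ∂_2 are all 1, so H_1 ≅ Z.
  H_2: rank ker ∂_2 − rank ∂_3 = (5 − 5) − 0 = 0, and there is no ∂_3, so H_2 ≅ 0.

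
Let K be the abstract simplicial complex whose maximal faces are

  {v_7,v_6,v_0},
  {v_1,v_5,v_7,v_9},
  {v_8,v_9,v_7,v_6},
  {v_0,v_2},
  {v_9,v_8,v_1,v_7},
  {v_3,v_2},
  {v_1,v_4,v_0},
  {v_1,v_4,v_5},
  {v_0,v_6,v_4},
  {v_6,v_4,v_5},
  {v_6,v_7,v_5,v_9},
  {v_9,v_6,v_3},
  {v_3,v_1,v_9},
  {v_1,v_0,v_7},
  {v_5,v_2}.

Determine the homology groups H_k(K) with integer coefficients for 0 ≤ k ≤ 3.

H_0 ≅ Z,  H_1 ≅ Z^2,  H_2 ≅ Z,  H_3 = 0.

We work with the vertex ordering v_0 < v_1 < v_2 < v_3 < v_4 < v_5 < v_6 < v_7 < v_8 < v_9. The simplices of K, each written with vertices in increasing order, are:

  0-simplices (10): [v_0], [v_1], [v_2], [v_3], [v_4], [v_5], [v_6], [v_7], [v_8], [v_9]
  1-simplices (26): (26 of them)
  2-simplices (20): (20 of them)
  3-simplices (4): [v_1,v_5,v_7,v_9], [v_1,v_7,v_8,v_9], [v_5,v_6,v_7,v_9], [v_6,v_7,v_8,v_9]

giving chain groups C_0 ≅ Z^10, C_1 ≅ Z^26, C_2 ≅ Z^20, C_3 ≅ Z^4.

∂_1: C_1 → C_0 sends each edge [p,q] (with p < q) to q − p. For instance
  ∂[v_0,v_6] = [v_6] − [v_0].
This gives a 10×26 integer matrix of rank 9; reducing to Smith normal form yields diagonal entries (1,1,1,1,1,1,1,1,1).

Boundary ∂_2: C_2 → C_1 acts by ∂[p,q,r] = [q,r] − [p,r] + [p,q]. For instance
  ∂[v_1,v_7,v_9] = [v_7,v_9] − [v_1,v_9] + [v_1,v_7],
  ∂[v_6,v_8,v_9] = [v_8,v_9] − [v_6,v_9] + [v_6,v_8].
This gives a 26×20 integer matrix of rank 15; reducing to Smith normal form yields diagonal entries (1,1,1,1,1,1,1,1,1,1,1,1,1,1,1).

Boundary ∂_3: C_3 → C_2 sends each 3-simplex σ to the alternating sum Σ_i (−1)^i (σ with its i-th vertex removed). For instance
  ∂[v_1,v_5,v_7,v_9] = [v_5,v_7,v_9] − [v_1,v_7,v_9] + [v_1,v_5,v_9] − [v_1,v_5,v_7],
  ∂[v_1,v_7,v_8,v_9] = [v_7,v_8,v_9] − [v_1,v_8,v_9] + [v_1,v_7,v_9] − [v_1,v_7,v_8].
The resulting 20×4 matrix has rank 4, and its Smith normal form has invariant factors (1,1,1,1).

Reading off H_k = ker ∂_k / im ∂_{k+1}:

  H_0: rank C_0 − rank ∂_1 = 10 − 9 = 1, and the invariant factors of ∂_1 are all 1, so H_0 = Z.
  H_1: rank ker ∂_1 − rank ∂_2 = (26 − 9) − 15 = 2, and the invariant factors of ∂_2 are all 1, so H_1 = Z^2.
  H_2: rank ker ∂_2 − rank ∂_3 = (20 − 15) − 4 = 1, and the invariant factors of ∂_3 are all 1, so H_2 = Z.
  H_3: rank ker ∂_3 − rank ∂_4 = (4 − 4) − 0 = 0, and there is no ∂_4, so H_3 = 0.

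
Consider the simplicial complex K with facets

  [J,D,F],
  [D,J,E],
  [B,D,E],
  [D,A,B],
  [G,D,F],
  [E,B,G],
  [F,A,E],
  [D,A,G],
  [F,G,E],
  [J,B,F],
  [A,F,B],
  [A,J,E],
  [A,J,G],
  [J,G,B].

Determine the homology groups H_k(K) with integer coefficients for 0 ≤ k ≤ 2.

H_0 ≅ Z,  H_1 ≅ Z^2,  H_2 ≅ Z.

Fix the vertex order A < B < D < E < F < G < J and write every simplex with vertices in increasing order. Then dim K = 2 and the simplices of K are:

  0-simplices (7): A, B, D, E, F, G, J
  1-simplices (21): AB, AD, AE, AF, AG, AJ, BD, BE, BF, BG, BJ, DE, DF, DG, DJ, EF, EG, EJ, FG, FJ, GJ
  2-simplices (14): ABD, ABF, ADG, AEF, AEJ, AGJ, BDE, BEG, BFJ, BGJ, DEJ, DFG, DFJ, EFG

giving chain groups C_0 ≅ Z^7, C_1 ≅ Z^21, C_2 ≅ Z^14.

∂_1: C_1 → C_0 sends each edge [p,q] (with p < q) to q − p. For instance
  ∂DG = G − D.
The 7×21 boundary matrix has rank 6 and Smith normal form diag(1,1,1,1,1,1).

∂_2: C_2 → C_1 maps a triangle to the signed sum of its edges. For instance
  ∂AEJ = EJ − AJ + AE,
  ∂AEF = EF − AF + AE.
The 21×14 boundary matrix has rank 13 and Smith normal form diag(1,1,1,1,1,1,1,1,1,1,1,1,1).

Now H_k = ker ∂_k / im ∂_{k+1}, so:

  H_0: rank C_0 − rank ∂_1 = 7 − 6 = 1, and the invariant factors of ∂_1 are all 1, so H_0 = Z.
  H_1: rank ker ∂_1 − rank ∂_2 = (21 − 6) − 13 = 2, and the invariant factors of ∂_2 are all 1, so H_1 = Z^2.
  H_2: rank ker ∂_2 − rank ∂_3 = (14 − 13) − 0 = 1, and there is no ∂_3, so H_2 = Z.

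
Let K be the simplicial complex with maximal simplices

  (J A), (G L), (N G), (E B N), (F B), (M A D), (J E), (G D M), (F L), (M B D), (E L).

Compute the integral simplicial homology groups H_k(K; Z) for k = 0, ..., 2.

Order the vertices as A < B < D < E < F < G < J < L < M < N. Listing each simplex with vertices in this order, K has dimension 2 with simplices:

  0-simplices (10): A, B, D, E, F, G, J, L, M, N
  1-simplices (17): AD, AJ, AM, BD, BE, BF, BM, BN, DG, DM, EJ, EL, EN, FL, GL, GM, GN
  2-simplices (4): ADM, BDM, BEN, DGM

Hence C_0 ≅ Z^10, C_1 ≅ Z^17, C_2 ≅ Z^4.

∂_1: C_1 → C_0 is given by ∂[p,q] = [q] − [p]. For instance
  ∂EL = L − E.
The resulting 10×17 matrix has rank 9, and its Smith normal form has invariant factors (1,1,1,1,1,1,1,1,1).

The boundary map ∂_2: C_2 → C_1 maps a triangle to the signed sum of its edges. For instance
  ∂BEN = EN − BN + BE,
  ∂ADM = DM − AM + AD.
The resulting 17×4 matrix has rank 4, and its Smith normal form has invariant factors (1,1,1,1).

From H_k ≅ ker(∂_k) / im(∂_{k+1}) we obtain:

  H_0: rank C_0 − rank ∂_1 = 10 − 9 = 1, and the invariant factors of ∂_1 are all 1, so H_0 ≅ Z.
  H_1: rank ker ∂_1 − rank ∂_2 = (17 − 9) − 4 = 4, and the invariant factors of ∂_2 are all 1, so H_1 ≅ Z^4.
  H_2: rank ker ∂_2 − rank ∂_3 = (4 − 4) − 0 = 0, and there is no ∂_3, so H_2 ≅ 0.

As a check, the Euler characteristic is 10 − 17 + 4 = -3, which agrees with 1 − 4 + 0 = -3.

H_0 ≅ Z,  H_1 ≅ Z^4,  H_2 = 0.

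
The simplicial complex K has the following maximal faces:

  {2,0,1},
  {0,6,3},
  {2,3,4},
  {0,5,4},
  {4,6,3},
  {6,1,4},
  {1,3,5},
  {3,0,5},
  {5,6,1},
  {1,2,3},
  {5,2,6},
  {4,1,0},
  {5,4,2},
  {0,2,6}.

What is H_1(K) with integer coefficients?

H_1 = Z^2.

Take the total order 0 < 1 < 2 < 3 < 4 < 5 < 6 on the vertex set. Then K (dimension 2) consists of the simplices:

  0-simplices (7): [0], [1], [2], [3], [4], [5], [6]
  1-simplices (21): [0,1], [0,2], [0,3], [0,4], [0,5], [0,6], [1,2], [1,3], [1,4], [1,5], [1,6], [2,3], [2,4], [2,5], [2,6], [3,4], [3,5], [3,6], [4,5], [4,6], [5,6]
  2-simplices (14): [0,1,2], [0,1,4], [0,2,6], [0,3,5], [0,3,6], [0,4,5], [1,2,3], [1,3,5], [1,4,6], [1,5,6], [2,3,4], [2,4,5], [2,5,6], [3,4,6]

giving chain groups C_0 ≅ Z^7, C_1 ≅ Z^21, C_2 ≅ Z^14.

∂_1: C_1 → C_0 is given by ∂[p,q] = [q] − [p].
The resulting 7×21 matrix has rank 6, and its Smith normal form has invariant factors (1,1,1,1,1,1).

The boundary map ∂_2: C_2 → C_1 sends each 2-simplex [p,q,r] to [q,r] − [p,r] + [p,q]. For instance
  ∂[1,5,6] = [5,6] − [1,6] + [1,5],
  ∂[2,5,6] = [5,6] − [2,6] + [2,5].
As a 21×14 matrix over Z this has rank 13, with invariant factors (1,1,1,1,1,1,1,1,1,1,1,1,1).

Computing H_k = (kernel of ∂_k) / (image of ∂_{k+1}):

  H_1: rank ker ∂_1 − rank ∂_2 = (21 − 6) − 13 = 2, and the invariant factors of ∂_2 are all 1, so H_1 = Z^2.

(K is a triangulation of the torus T^2.)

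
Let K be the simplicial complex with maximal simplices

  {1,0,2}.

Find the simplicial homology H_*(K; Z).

We work with the vertex ordering 0 < 1 < 2. The simplices of K, each written with vertices in increasing order, are:

  0-simplices (3): [0], [1], [2]
  1-simplices (3): [0,1], [0,2], [1,2]
  2-simplices (1): [0,1,2]

so the chain groups are C_0 ≅ Z^3, C_1 ≅ Z^3, C_2 ≅ Z^1.

Boundary ∂_1: C_1 → C_0 is given by ∂[p,q] = [q] − [p]. For instance
  ∂[0,1] = [1] − [0].
This gives a 3×3 integer matrix of rank 2; reducing to Smith normal form yields diagonal entries (1,1).

Boundary ∂_2: C_2 → C_1 maps a triangle to the signed sum of its edges. For instance
  ∂[0,1,2] = [1,2] − [0,2] + [0,1].
This gives a 3×1 integer matrix of rank 1; reducing to Smith normal form yields diagonal entries (1).

Reading off H_k = ker ∂_k / im ∂_{k+1}:

  H_0: rank C_0 − rank ∂_1 = 3 − 2 = 1, and the invariant factors of ∂_1 are all 1, so H_0 ≅ Z.
  H_1: rank ker ∂_1 − rank ∂_2 = (3 − 2) − 1 = 0, and the invariant factors of ∂_2 are all 1, so H_1 ≅ 0.
  H_2: rank ker ∂_2 − rank ∂_3 = (1 − 1) − 0 = 0, and there is no ∂_3, so H_2 ≅ 0.

H_0 ≅ Z,  H_1 = 0,  H_2 = 0.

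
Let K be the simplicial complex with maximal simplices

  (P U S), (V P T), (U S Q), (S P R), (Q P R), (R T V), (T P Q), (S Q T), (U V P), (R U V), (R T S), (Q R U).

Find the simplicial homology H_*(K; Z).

Order the vertices as P < Q < R < S < T < U < V. Listing each simplex with vertices in this order, K has dimension 2 with simplices:

  0-simplices (7): P, Q, R, S, T, U, V
  1-simplices (18): PQ, PR, PS, PT, PU, PV, QR, QS, QT, QU, RS, RT, RU, RV, ST, SU, TV, UV
  2-simplices (12): PQR, PQT, PRS, PSU, PTV, PUV, QRU, QST, QSU, RST, RTV, RUV

so the chain groups are C_0 ≅ Z^7, C_1 ≅ Z^18, C_2 ≅ Z^12.

The boundary map ∂_1: C_1 → C_0 maps an edge to its endpoints' difference, ∂[p,q] = q − p.
This gives a 7×18 integer matrix of rank 6; reducing to Smith normal form yields diagonal entries (1,1,1,1,1,1).

∂_2: C_2 → C_1 maps a triangle to the signed sum of its edges. For instance
  ∂QST = ST − QT + QS,
  ∂PTV = TV − PV + PT.
The 18×12 boundary matrix has rank 12 and Smith normal form diag(1,1,1,1,1,1,1,1,1,1,1,2).

From H_k ≅ ker(∂_k) / im(∂_{k+1}) we obtain:

  H_0: rank C_0 − rank ∂_1 = 7 − 6 = 1, and the invariant factors of ∂_1 are all 1, so H_0 = Z.
  H_1: rank ker ∂_1 − rank ∂_2 = (18 − 6) − 12 = 0, and ∂_2 has invariant factor 2 > 1, so H_1 = Z/2.
  H_2: rank ker ∂_2 − rank ∂_3 = (12 − 12) − 0 = 0, and there is no ∂_3, so H_2 = 0.

As a check, the Euler characteristic is 7 − 18 + 12 = 1, which agrees with 1 − 0 + 0 = 1.

H_0 ≅ Z,  H_1 ≅ Z/2,  H_2 = 0.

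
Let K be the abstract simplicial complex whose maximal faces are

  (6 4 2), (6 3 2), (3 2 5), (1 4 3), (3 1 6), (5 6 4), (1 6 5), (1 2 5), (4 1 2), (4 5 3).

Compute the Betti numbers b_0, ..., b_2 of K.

b_0 = 1, b_1 = 0, b_2 = 0.

Order the vertices as 1 < 2 < 3 < 4 < 5 < 6. Listing each simplex with vertices in this order, K has dimension 2 with simplices:

  0-simplices (6): [1], [2], [3], [4], [5], [6]
  1-simplices (15): [1,2], [1,3], [1,4], [1,5], [1,6], [2,3], [2,4], [2,5], [2,6], [3,4], [3,5], [3,6], [4,5], [4,6], [5,6]
  2-simplices (10): [1,2,4], [1,2,5], [1,3,4], [1,3,6], [1,5,6], [2,3,5], [2,3,6], [2,4,6], [3,4,5], [4,5,6]

giving chain groups C_0 ≅ Z^6, C_1 ≅ Z^15, C_2 ≅ Z^10.

∂_1: C_1 → C_0 maps an edge to its endpoints' difference, ∂[p,q] = q − p.
This gives a 6×15 integer matrix of rank 5; reducing to Smith normal form yields diagonal entries (1,1,1,1,1).

∂_2: C_2 → C_1 acts by ∂[p,q,r] = [q,r] − [p,r] + [p,q]. For instance
  ∂[1,5,6] = [5,6] − [1,6] + [1,5],
  ∂[2,4,6] = [4,6] − [2,6] + [2,4].
The resulting 15×10 matrix has rank 10, and its Smith normal form has invariant factors (1,1,1,1,1,1,1,1,1,2).

From H_k ≅ ker(∂_k) / im(∂_{k+1}) we obtain:

  H_0: rank C_0 − rank ∂_1 = 6 − 5 = 1, and the invariant factors of ∂_1 are all 1, so H_0 = Z.
  H_1: rank ker ∂_1 − rank ∂_2 = (15 − 5) − 10 = 0, and ∂_2 has invariant factor 2 > 1, so H_1 = Z_2.
  H_2: rank ker ∂_2 − rank ∂_3 = (10 − 10) − 0 = 0, and there is no ∂_3, so H_2 = 0.

As a check, the Euler characteristic is 6 − 15 + 10 = 1, which agrees with 1 − 0 + 0 = 1.

Hence the Betti numbers are b_0 = 1, b_1 = 0, b_2 = 0.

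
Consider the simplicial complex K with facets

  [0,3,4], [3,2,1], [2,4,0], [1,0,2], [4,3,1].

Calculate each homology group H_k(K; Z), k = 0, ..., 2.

H_0 ≅ Z,  H_1 ≅ Z,  H_2 = 0.

Take the total order 0 < 1 < 2 < 3 < 4 on the vertex set. Then K (dimension 2) consists of the simplices:

  0-simplices (5): [0], [1], [2], [3], [4]
  1-simplices (10): [0,1], [0,2], [0,3], [0,4], [1,2], [1,3], [1,4], [2,3], [2,4], [3,4]
  2-simplices (5): [0,1,2], [0,2,4], [0,3,4], [1,2,3], [1,3,4]

giving chain groups C_0 ≅ Z^5, C_1 ≅ Z^10, C_2 ≅ Z^5.

The boundary map ∂_1: C_1 → C_0 sends each edge [p,q] (with p < q) to q − p.
This gives a 5×10 integer matrix of rank 4; reducing to Smith normal form yields diagonal entries (1,1,1,1).

The boundary map ∂_2: C_2 → C_1 sends each 2-simplex [p,q,r] to [q,r] − [p,r] + [p,q]. For instance
  ∂[0,3,4] = [3,4] − [0,4] + [0,3],
  ∂[1,2,3] = [2,3] − [1,3] + [1,2].
The 10×5 boundary matrix has rank 5 and Smith normal form diag(1,1,1,1,1).

Now H_k = ker ∂_k / im ∂_{k+1}, so:

  H_0: rank C_0 − rank ∂_1 = 5 − 4 = 1, and the invariant factors of ∂_1 are all 1, so H_0 = Z.
  H_1: rank ker ∂_1 − rank ∂_2 = (10 − 4) − 5 = 1, and the invariant factors of ∂_2 are all 1, so H_1 = Z.
  H_2: rank ker ∂_2 − rank ∂_3 = (5 − 5) − 0 = 0, and there is no ∂_3, so H_2 = 0.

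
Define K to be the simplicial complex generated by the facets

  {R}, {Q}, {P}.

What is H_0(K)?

H_0 = Z^3.

We work with the vertex ordering P < Q < R. The simplices of K, each written with vertices in increasing order, are:

  0-simplices (3): P, Q, R

giving chain groups C_0 ≅ Z^3.

Reading off H_k = ker ∂_k / im ∂_{k+1}:

  H_0: rank C_0 − rank ∂_1 = 3 − 0 = 3, and there is no ∂_1, so H_0 ≅ Z^3.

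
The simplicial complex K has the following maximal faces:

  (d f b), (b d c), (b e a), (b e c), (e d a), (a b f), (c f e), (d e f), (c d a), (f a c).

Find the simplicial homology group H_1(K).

Take the total order a < b < c < d < e < f on the vertex set. Then K (dimension 2) consists of the simplices:

  0-simplices (6): a, b, c, d, e, f
  1-simplices (15): ab, ac, ad, ae, af, bc, bd, be, bf, cd, ce, cf, de, df, ef
  2-simplices (10): abe, abf, acd, acf, ade, bcd, bce, bdf, cef, def

so the chain groups are C_0 ≅ Z^6, C_1 ≅ Z^15, C_2 ≅ Z^10.

Boundary ∂_1: C_1 → C_0 is given by ∂[p,q] = [q] − [p]. For instance
  ∂be = e − b.
As a 6×15 matrix over Z this has rank 5, with invariant factors (1,1,1,1,1).

The boundary map ∂_2: C_2 → C_1 maps a triangle to the signed sum of its edges. For instance
  ∂acd = cd − ad + ac,
  ∂cef = ef − cf + ce.
The 15×10 boundary matrix has rank 10 and Smith normal form diag(1,1,1,1,1,1,1,1,1,2).

Computing H_k = (kernel of ∂_k) / (image of ∂_{k+1}):

  H_1: rank ker ∂_1 − rank ∂_2 = (15 − 5) − 10 = 0, and ∂_2 has invariant factor 2 > 1, so H_1 = Z/2.

H_1 ≅ Z/2.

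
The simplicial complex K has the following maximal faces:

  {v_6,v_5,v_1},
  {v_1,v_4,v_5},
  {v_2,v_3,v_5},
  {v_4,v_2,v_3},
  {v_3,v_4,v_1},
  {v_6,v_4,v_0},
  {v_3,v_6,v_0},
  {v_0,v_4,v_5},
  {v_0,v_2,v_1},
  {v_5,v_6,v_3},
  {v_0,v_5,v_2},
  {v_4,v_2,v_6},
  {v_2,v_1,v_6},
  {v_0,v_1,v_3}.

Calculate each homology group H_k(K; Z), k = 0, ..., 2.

H_0 = Z,  H_1 = Z^2,  H_2 = Z.

Fix the vertex order v_0 < v_1 < v_2 < v_3 < v_4 < v_5 < v_6 and write every simplex with vertices in increasing order. Then dim K = 2 and the simplices of K are:

  0-simplices (7): [v_0], [v_1], [v_2], [v_3], [v_4], [v_5], [v_6]
  1-simplices (21): (21 of them)
  2-simplices (14): (14 of them)

giving chain groups C_0 ≅ Z^7, C_1 ≅ Z^21, C_2 ≅ Z^14.

Boundary ∂_1: C_1 → C_0 maps an edge to its endpoints' difference, ∂[p,q] = q − p. For instance
  ∂[v_1,v_6] = [v_6] − [v_1].
The 7×21 boundary matrix has rank 6 and Smith normal form diag(1,1,1,1,1,1).

The boundary map ∂_2: C_2 → C_1 sends each 2-simplex [p,q,r] to [q,r] − [p,r] + [p,q]. For instance
  ∂[v_1,v_2,v_6] = [v_2,v_6] − [v_1,v_6] + [v_1,v_2],
  ∂[v_3,v_5,v_6] = [v_5,v_6] − [v_3,v_6] + [v_3,v_5].
The 21×14 boundary matrix has rank 13 and Smith normal form diag(1,1,1,1,1,1,1,1,1,1,1,1,1).

Computing H_k = (kernel of ∂_k) / (image of ∂_{k+1}):

  H_0: rank C_0 − rank ∂_1 = 7 − 6 = 1, and the invariant factors of ∂_1 are all 1, so H_0 = Z.
  H_1: rank ker ∂_1 − rank ∂_2 = (21 − 6) − 13 = 2, and the invariant factors of ∂_2 are all 1, so H_1 = Z^2.
  H_2: rank ker ∂_2 − rank ∂_3 = (14 − 13) − 0 = 1, and there is no ∂_3, so H_2 = Z.

As a check, the Euler characteristic is 7 − 21 + 14 = 0, which agrees with 1 − 2 + 1 = 0.
(K is a triangulation of the torus T^2.)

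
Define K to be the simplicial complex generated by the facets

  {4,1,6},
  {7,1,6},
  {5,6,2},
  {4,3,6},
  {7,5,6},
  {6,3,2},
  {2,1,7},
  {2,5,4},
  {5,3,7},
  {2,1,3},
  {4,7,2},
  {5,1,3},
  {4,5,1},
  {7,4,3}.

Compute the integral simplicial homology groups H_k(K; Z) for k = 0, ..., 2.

Order the vertices as 1 < 2 < 3 < 4 < 5 < 6 < 7. Listing each simplex with vertices in this order, K has dimension 2 with simplices:

  0-simplices (7): [1], [2], [3], [4], [5], [6], [7]
  1-simplices (21): [1,2], [1,3], [1,4], [1,5], [1,6], [1,7], [2,3], [2,4], [2,5], [2,6], [2,7], [3,4], [3,5], [3,6], [3,7], [4,5], [4,6], [4,7], [5,6], [5,7], [6,7]
  2-simplices (14): [1,2,3], [1,2,7], [1,3,5], [1,4,5], [1,4,6], [1,6,7], [2,3,6], [2,4,5], [2,4,7], [2,5,6], [3,4,6], [3,4,7], [3,5,7], [5,6,7]

so the chain groups are C_0 ≅ Z^7, C_1 ≅ Z^21, C_2 ≅ Z^14.

The boundary map ∂_1: C_1 → C_0 maps an edge to its endpoints' difference, ∂[p,q] = q − p.
This gives a 7×21 integer matrix of rank 6; reducing to Smith normal form yields diagonal entries (1,1,1,1,1,1).

Boundary ∂_2: C_2 → C_1 maps a triangle to the signed sum of its edges. For instance
  ∂[5,6,7] = [6,7] − [5,7] + [5,6],
  ∂[1,4,5] = [4,5] − [1,5] + [1,4].
This gives a 21×14 integer matrix of rank 13; reducing to Smith normal form yields diagonal entries (1,1,1,1,1,1,1,1,1,1,1,1,1).

Reading off H_k = ker ∂_k / im ∂_{k+1}:

  H_0: rank C_0 − rank ∂_1 = 7 − 6 = 1, and the invariant factors of ∂_1 are all 1, so H_0 ≅ Z.
  H_1: rank ker ∂_1 − rank ∂_2 = (21 − 6) − 13 = 2, and the invariant factors of ∂_2 are all 1, so H_1 ≅ Z^2.
  H_2: rank ker ∂_2 − rank ∂_3 = (14 − 13) − 0 = 1, and there is no ∂_3, so H_2 ≅ Z.

H_0 ≅ Z,  H_1 ≅ Z^2,  H_2 ≅ Z.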